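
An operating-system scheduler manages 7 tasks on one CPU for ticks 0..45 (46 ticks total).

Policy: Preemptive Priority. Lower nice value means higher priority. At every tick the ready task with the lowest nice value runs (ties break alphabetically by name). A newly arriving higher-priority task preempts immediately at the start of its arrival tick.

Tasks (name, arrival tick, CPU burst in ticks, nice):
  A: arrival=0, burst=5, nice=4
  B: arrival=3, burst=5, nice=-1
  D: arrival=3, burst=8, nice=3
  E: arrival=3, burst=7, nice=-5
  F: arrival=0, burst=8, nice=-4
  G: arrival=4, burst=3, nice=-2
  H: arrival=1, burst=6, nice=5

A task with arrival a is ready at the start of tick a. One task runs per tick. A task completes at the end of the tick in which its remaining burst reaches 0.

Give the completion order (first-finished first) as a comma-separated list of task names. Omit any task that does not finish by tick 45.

t=0: ready={A,F} → run F
t=1: ready={A,F,H} → run F
t=2: ready={A,F,H} → run F
t=3: ready={A,B,D,E,F,H} → run E
t=4: ready={A,B,D,E,F,G,H} → run E
t=5: ready={A,B,D,E,F,G,H} → run E
t=6: ready={A,B,D,E,F,G,H} → run E
t=7: ready={A,B,D,E,F,G,H} → run E
t=8: ready={A,B,D,E,F,G,H} → run E
t=9: ready={A,B,D,E,F,G,H} → run E
t=10: ready={A,B,D,F,G,H} → run F
t=11: ready={A,B,D,F,G,H} → run F
t=12: ready={A,B,D,F,G,H} → run F
t=13: ready={A,B,D,F,G,H} → run F
t=14: ready={A,B,D,F,G,H} → run F
t=15: ready={A,B,D,G,H} → run G
t=16: ready={A,B,D,G,H} → run G
t=17: ready={A,B,D,G,H} → run G
t=18: ready={A,B,D,H} → run B
t=19: ready={A,B,D,H} → run B
t=20: ready={A,B,D,H} → run B
t=21: ready={A,B,D,H} → run B
t=22: ready={A,B,D,H} → run B
t=23: ready={A,D,H} → run D
t=24: ready={A,D,H} → run D
t=25: ready={A,D,H} → run D
t=26: ready={A,D,H} → run D
t=27: ready={A,D,H} → run D
t=28: ready={A,D,H} → run D
t=29: ready={A,D,H} → run D
t=30: ready={A,D,H} → run D
t=31: ready={A,H} → run A
t=32: ready={A,H} → run A
t=33: ready={A,H} → run A
t=34: ready={A,H} → run A
t=35: ready={A,H} → run A
t=36: ready={H} → run H
t=37: ready={H} → run H
t=38: ready={H} → run H
t=39: ready={H} → run H
t=40: ready={H} → run H
t=41: ready={H} → run H
t=42: (idle)
t=43: (idle)
t=44: (idle)
t=45: (idle)

completion order = E, F, G, B, D, A, H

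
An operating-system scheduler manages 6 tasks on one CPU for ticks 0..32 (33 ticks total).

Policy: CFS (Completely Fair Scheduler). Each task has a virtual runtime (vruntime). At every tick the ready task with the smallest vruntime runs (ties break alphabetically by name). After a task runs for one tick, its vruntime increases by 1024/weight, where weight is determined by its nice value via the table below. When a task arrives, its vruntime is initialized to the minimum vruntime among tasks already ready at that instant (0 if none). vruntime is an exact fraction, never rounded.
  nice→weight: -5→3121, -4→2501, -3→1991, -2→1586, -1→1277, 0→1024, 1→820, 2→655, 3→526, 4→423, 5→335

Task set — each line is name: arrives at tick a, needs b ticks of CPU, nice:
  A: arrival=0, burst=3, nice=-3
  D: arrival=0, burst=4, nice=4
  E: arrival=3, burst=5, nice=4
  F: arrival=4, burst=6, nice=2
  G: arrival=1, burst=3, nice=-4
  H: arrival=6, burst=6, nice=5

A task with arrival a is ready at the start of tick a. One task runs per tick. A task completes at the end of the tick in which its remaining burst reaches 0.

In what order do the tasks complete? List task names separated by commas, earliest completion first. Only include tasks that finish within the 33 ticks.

t=0: vr[A=0 D=0] → run A
t=1: vr[A=1024/1991 D=0 G=0] → run D
t=2: vr[A=1024/1991 D=1024/423 G=0] → run G
t=3: vr[A=1024/1991 D=1024/423 E=1024/2501 G=1024/2501] → run E
t=4: vr[A=1024/1991 D=1024/423 E=2994176/1057923 F=1024/2501 G=1024/2501] → run F
t=5: vr[A=1024/1991 D=1024/423 E=2994176/1057923 F=3231744/1638155 G=1024/2501] → run G
t=6: vr[A=1024/1991 D=1024/423 E=2994176/1057923 F=3231744/1638155 G=2048/2501 H=1024/1991] → run A
t=7: vr[A=2048/1991 D=1024/423 E=2994176/1057923 F=3231744/1638155 G=2048/2501 H=1024/1991] → run H
t=8: vr[A=2048/1991 D=1024/423 E=2994176/1057923 F=3231744/1638155 G=2048/2501 H=2381824/666985] → run G
t=9: vr[A=2048/1991 D=1024/423 E=2994176/1057923 F=3231744/1638155 H=2381824/666985] → run A
t=10: vr[D=1024/423 E=2994176/1057923 F=3231744/1638155 H=2381824/666985] → run F
t=11: vr[D=1024/423 E=2994176/1057923 F=5792768/1638155 H=2381824/666985] → run D
t=12: vr[D=2048/423 E=2994176/1057923 F=5792768/1638155 H=2381824/666985] → run E
t=13: vr[D=2048/423 E=5555200/1057923 F=5792768/1638155 H=2381824/666985] → run F
t=14: vr[D=2048/423 E=5555200/1057923 F=8353792/1638155 H=2381824/666985] → run H
t=15: vr[D=2048/423 E=5555200/1057923 F=8353792/1638155 H=4420608/666985] → run D
t=16: vr[D=1024/141 E=5555200/1057923 F=8353792/1638155 H=4420608/666985] → run F
t=17: vr[D=1024/141 E=5555200/1057923 F=10914816/1638155 H=4420608/666985] → run E
t=18: vr[D=1024/141 E=2705408/352641 F=10914816/1638155 H=4420608/666985] → run H
t=19: vr[D=1024/141 E=2705408/352641 F=10914816/1638155 H=6459392/666985] → run F
t=20: vr[D=1024/141 E=2705408/352641 F=2695168/327631 H=6459392/666985] → run D
t=21: vr[E=2705408/352641 F=2695168/327631 H=6459392/666985] → run E
t=22: vr[E=10677248/1057923 F=2695168/327631 H=6459392/666985] → run F
t=23: vr[E=10677248/1057923 H=6459392/666985] → run H
t=24: vr[E=10677248/1057923 H=8498176/666985] → run E
t=25: vr[H=8498176/666985] → run H
t=26: vr[H=2107392/133397] → run H
t=27: (idle)
t=28: (idle)
t=29: (idle)
t=30: (idle)
t=31: (idle)
t=32: (idle)

completion order = G, A, D, F, E, H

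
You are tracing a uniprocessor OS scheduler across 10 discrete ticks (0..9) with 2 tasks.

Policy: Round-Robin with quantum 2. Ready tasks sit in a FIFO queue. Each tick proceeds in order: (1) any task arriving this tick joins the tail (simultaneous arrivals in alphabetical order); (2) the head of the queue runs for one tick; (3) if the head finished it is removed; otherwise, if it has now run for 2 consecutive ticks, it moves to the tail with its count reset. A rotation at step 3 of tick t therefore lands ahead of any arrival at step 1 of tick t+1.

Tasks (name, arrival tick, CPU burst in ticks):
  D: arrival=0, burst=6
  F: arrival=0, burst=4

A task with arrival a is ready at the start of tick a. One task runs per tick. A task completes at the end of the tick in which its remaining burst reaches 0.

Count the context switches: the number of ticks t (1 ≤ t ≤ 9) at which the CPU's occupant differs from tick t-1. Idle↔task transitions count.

context switches = 4

t=0: queue=[D,F] q_used=0 → run D
t=1: queue=[D,F] q_used=1 → run D
t=2: queue=[F,D] q_used=0 → run F
t=3: queue=[F,D] q_used=1 → run F
t=4: queue=[D,F] q_used=0 → run D
t=5: queue=[D,F] q_used=1 → run D
t=6: queue=[F,D] q_used=0 → run F
t=7: queue=[F,D] q_used=1 → run F
t=8: queue=[D] q_used=0 → run D
t=9: queue=[D] q_used=1 → run D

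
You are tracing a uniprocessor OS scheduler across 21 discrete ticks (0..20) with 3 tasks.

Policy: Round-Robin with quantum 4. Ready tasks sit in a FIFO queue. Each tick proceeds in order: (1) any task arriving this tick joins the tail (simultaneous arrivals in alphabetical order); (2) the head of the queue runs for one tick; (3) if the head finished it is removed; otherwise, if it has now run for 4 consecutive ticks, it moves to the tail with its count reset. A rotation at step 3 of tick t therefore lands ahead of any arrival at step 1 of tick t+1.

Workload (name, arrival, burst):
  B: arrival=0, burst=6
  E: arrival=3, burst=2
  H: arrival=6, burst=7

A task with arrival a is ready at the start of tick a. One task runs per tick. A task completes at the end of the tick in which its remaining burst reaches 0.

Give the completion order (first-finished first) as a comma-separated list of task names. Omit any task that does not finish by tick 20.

t=0: queue=[B] q_used=0 → run B
t=1: queue=[B] q_used=1 → run B
t=2: queue=[B] q_used=2 → run B
t=3: queue=[B,E] q_used=3 → run B
t=4: queue=[E,B] q_used=0 → run E
t=5: queue=[E,B] q_used=1 → run E
t=6: queue=[B,H] q_used=0 → run B
t=7: queue=[B,H] q_used=1 → run B
t=8: queue=[H] q_used=0 → run H
t=9: queue=[H] q_used=1 → run H
t=10: queue=[H] q_used=2 → run H
t=11: queue=[H] q_used=3 → run H
t=12: queue=[H] q_used=0 → run H
t=13: queue=[H] q_used=1 → run H
t=14: queue=[H] q_used=2 → run H
t=15: (idle)
t=16: (idle)
t=17: (idle)
t=18: (idle)
t=19: (idle)
t=20: (idle)

completion order = E, B, H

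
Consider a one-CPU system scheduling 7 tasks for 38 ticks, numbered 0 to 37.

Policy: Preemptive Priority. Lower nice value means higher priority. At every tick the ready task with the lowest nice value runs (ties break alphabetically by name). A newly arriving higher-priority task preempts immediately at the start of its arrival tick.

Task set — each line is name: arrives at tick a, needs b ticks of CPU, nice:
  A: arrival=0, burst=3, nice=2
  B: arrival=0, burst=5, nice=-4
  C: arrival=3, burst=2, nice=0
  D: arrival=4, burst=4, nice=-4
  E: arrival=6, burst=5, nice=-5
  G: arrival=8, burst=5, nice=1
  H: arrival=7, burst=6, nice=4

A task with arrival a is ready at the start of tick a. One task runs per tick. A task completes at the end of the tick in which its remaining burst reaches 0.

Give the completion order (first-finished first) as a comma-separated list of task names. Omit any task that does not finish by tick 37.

completion order = B, E, D, C, G, A, H

t=0: ready={A,B} → run B
t=1: ready={A,B} → run B
t=2: ready={A,B} → run B
t=3: ready={A,B,C} → run B
t=4: ready={A,B,C,D} → run B
t=5: ready={A,C,D} → run D
t=6: ready={A,C,D,E} → run E
t=7: ready={A,C,D,E,H} → run E
t=8: ready={A,C,D,E,G,H} → run E
t=9: ready={A,C,D,E,G,H} → run E
t=10: ready={A,C,D,E,G,H} → run E
t=11: ready={A,C,D,G,H} → run D
t=12: ready={A,C,D,G,H} → run D
t=13: ready={A,C,D,G,H} → run D
t=14: ready={A,C,G,H} → run C
t=15: ready={A,C,G,H} → run C
t=16: ready={A,G,H} → run G
t=17: ready={A,G,H} → run G
t=18: ready={A,G,H} → run G
t=19: ready={A,G,H} → run G
t=20: ready={A,G,H} → run G
t=21: ready={A,H} → run A
t=22: ready={A,H} → run A
t=23: ready={A,H} → run A
t=24: ready={H} → run H
t=25: ready={H} → run H
t=26: ready={H} → run H
t=27: ready={H} → run H
t=28: ready={H} → run H
t=29: ready={H} → run H
t=30: (idle)
t=31: (idle)
t=32: (idle)
t=33: (idle)
t=34: (idle)
t=35: (idle)
t=36: (idle)
t=37: (idle)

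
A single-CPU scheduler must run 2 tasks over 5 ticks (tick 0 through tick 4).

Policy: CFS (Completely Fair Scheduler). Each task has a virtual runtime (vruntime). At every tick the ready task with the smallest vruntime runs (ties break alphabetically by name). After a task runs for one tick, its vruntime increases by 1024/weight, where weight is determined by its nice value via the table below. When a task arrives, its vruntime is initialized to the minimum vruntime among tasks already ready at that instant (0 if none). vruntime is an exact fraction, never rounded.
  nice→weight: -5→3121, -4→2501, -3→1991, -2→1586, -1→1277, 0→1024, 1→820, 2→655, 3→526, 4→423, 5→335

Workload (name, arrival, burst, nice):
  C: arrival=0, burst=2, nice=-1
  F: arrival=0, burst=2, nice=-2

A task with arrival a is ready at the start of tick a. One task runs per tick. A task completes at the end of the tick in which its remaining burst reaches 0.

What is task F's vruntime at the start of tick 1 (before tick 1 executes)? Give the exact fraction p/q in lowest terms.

t=0: vr[C=0 F=0] → run C
t=1: vr[C=1024/1277 F=0] → run F
t=2: vr[C=1024/1277 F=512/793] → run F
t=3: vr[C=1024/1277] → run C
t=4: (idle)

vruntime(F, start of tick 1) = 0/1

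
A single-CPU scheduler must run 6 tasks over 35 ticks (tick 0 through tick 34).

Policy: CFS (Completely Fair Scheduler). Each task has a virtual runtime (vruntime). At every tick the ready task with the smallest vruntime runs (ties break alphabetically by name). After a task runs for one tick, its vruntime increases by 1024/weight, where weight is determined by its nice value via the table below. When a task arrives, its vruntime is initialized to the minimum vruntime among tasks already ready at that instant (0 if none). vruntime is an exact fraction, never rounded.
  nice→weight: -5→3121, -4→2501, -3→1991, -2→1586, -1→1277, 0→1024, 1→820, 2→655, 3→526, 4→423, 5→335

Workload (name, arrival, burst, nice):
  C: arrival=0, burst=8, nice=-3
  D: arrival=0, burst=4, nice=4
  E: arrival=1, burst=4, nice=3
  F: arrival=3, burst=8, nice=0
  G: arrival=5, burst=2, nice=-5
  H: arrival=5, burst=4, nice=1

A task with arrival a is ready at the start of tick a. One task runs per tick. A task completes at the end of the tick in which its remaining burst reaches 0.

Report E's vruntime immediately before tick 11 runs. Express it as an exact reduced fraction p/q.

vruntime(E, start of tick 11) = 512/263

t=0: vr[C=0 D=0] → run C
t=1: vr[C=1024/1991 D=0 E=0] → run D
t=2: vr[C=1024/1991 D=1024/423 E=0] → run E
t=3: vr[C=1024/1991 D=1024/423 E=512/263 F=1024/1991] → run C
t=4: vr[C=2048/1991 D=1024/423 E=512/263 F=1024/1991] → run F
t=5: vr[C=2048/1991 D=1024/423 E=512/263 F=3015/1991 G=2048/1991 H=2048/1991] → run C
t=6: vr[C=3072/1991 D=1024/423 E=512/263 F=3015/1991 G=2048/1991 H=2048/1991] → run G
t=7: vr[C=3072/1991 D=1024/423 E=512/263 F=3015/1991 G=8430592/6213911 H=2048/1991] → run H
t=8: vr[C=3072/1991 D=1024/423 E=512/263 F=3015/1991 G=8430592/6213911 H=929536/408155] → run G
t=9: vr[C=3072/1991 D=1024/423 E=512/263 F=3015/1991 H=929536/408155] → run F
t=10: vr[C=3072/1991 D=1024/423 E=512/263 F=5006/1991 H=929536/408155] → run C
t=11: vr[C=4096/1991 D=1024/423 E=512/263 F=5006/1991 H=929536/408155] → run E
t=12: vr[C=4096/1991 D=1024/423 E=1024/263 F=5006/1991 H=929536/408155] → run C
t=13: vr[C=5120/1991 D=1024/423 E=1024/263 F=5006/1991 H=929536/408155] → run H
t=14: vr[C=5120/1991 D=1024/423 E=1024/263 F=5006/1991 H=1439232/408155] → run D
t=15: vr[C=5120/1991 D=2048/423 E=1024/263 F=5006/1991 H=1439232/408155] → run F
t=16: vr[C=5120/1991 D=2048/423 E=1024/263 F=6997/1991 H=1439232/408155] → run C
t=17: vr[C=6144/1991 D=2048/423 E=1024/263 F=6997/1991 H=1439232/408155] → run C
t=18: vr[C=7168/1991 D=2048/423 E=1024/263 F=6997/1991 H=1439232/408155] → run F
t=19: vr[C=7168/1991 D=2048/423 E=1024/263 F=8988/1991 H=1439232/408155] → run H
t=20: vr[C=7168/1991 D=2048/423 E=1024/263 F=8988/1991 H=1948928/408155] → run C
t=21: vr[D=2048/423 E=1024/263 F=8988/1991 H=1948928/408155] → run E
t=22: vr[D=2048/423 E=1536/263 F=8988/1991 H=1948928/408155] → run F
t=23: vr[D=2048/423 E=1536/263 F=10979/1991 H=1948928/408155] → run H
t=24: vr[D=2048/423 E=1536/263 F=10979/1991] → run D
t=25: vr[D=1024/141 E=1536/263 F=10979/1991] → run F
t=26: vr[D=1024/141 E=1536/263 F=12970/1991] → run E
t=27: vr[D=1024/141 F=12970/1991] → run F
t=28: vr[D=1024/141 F=14961/1991] → run D
t=29: vr[F=14961/1991] → run F
t=30: (idle)
t=31: (idle)
t=32: (idle)
t=33: (idle)
t=34: (idle)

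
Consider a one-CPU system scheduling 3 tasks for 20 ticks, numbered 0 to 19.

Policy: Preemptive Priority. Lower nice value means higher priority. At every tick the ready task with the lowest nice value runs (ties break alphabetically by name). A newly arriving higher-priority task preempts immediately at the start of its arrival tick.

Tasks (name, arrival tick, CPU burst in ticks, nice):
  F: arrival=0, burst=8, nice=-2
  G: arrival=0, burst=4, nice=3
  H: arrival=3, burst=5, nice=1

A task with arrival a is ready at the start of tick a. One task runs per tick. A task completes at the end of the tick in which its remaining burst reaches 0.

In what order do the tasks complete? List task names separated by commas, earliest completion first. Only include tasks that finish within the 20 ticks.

completion order = F, H, G

t=0: ready={F,G} → run F
t=1: ready={F,G} → run F
t=2: ready={F,G} → run F
t=3: ready={F,G,H} → run F
t=4: ready={F,G,H} → run F
t=5: ready={F,G,H} → run F
t=6: ready={F,G,H} → run F
t=7: ready={F,G,H} → run F
t=8: ready={G,H} → run H
t=9: ready={G,H} → run H
t=10: ready={G,H} → run H
t=11: ready={G,H} → run H
t=12: ready={G,H} → run H
t=13: ready={G} → run G
t=14: ready={G} → run G
t=15: ready={G} → run G
t=16: ready={G} → run G
t=17: (idle)
t=18: (idle)
t=19: (idle)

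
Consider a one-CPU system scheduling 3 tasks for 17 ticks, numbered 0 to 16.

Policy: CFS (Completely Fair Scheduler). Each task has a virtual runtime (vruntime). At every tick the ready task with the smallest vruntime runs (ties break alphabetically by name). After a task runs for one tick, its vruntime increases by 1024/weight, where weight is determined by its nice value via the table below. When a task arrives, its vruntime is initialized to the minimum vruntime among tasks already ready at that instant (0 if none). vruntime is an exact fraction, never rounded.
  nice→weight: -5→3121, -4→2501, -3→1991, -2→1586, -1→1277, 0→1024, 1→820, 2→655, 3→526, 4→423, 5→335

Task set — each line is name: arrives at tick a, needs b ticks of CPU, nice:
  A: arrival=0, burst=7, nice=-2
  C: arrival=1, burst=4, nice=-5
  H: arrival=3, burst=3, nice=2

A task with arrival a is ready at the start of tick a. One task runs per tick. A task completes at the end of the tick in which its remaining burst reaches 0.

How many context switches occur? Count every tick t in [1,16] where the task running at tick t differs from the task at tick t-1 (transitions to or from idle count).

context switches = 9

t=0: vr[A=0] → run A
t=1: vr[A=512/793 C=512/793] → run A
t=2: vr[A=1024/793 C=512/793] → run C
t=3: vr[A=1024/793 C=2409984/2474953 H=2409984/2474953] → run C
t=4: vr[A=1024/793 C=3222016/2474953 H=2409984/2474953] → run H
t=5: vr[A=1024/793 C=3222016/2474953 H=4112891392/1621094215] → run A
t=6: vr[A=1536/793 C=3222016/2474953 H=4112891392/1621094215] → run C
t=7: vr[A=1536/793 C=4034048/2474953 H=4112891392/1621094215] → run C
t=8: vr[A=1536/793 H=4112891392/1621094215] → run A
t=9: vr[A=2048/793 H=4112891392/1621094215] → run H
t=10: vr[A=2048/793 H=6647243264/1621094215] → run A
t=11: vr[A=2560/793 H=6647243264/1621094215] → run A
t=12: vr[A=3072/793 H=6647243264/1621094215] → run A
t=13: vr[H=6647243264/1621094215] → run H
t=14: (idle)
t=15: (idle)
t=16: (idle)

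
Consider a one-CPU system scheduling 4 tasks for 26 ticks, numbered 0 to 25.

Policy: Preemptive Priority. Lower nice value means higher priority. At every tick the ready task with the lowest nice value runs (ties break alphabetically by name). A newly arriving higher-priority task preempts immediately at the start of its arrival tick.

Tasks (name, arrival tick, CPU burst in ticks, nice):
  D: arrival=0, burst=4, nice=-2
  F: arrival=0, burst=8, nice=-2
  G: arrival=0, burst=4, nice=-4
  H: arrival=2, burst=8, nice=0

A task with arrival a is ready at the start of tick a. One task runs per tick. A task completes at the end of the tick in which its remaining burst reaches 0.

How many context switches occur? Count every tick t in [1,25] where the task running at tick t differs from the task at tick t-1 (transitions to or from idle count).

context switches = 4

t=0: ready={D,F,G} → run G
t=1: ready={D,F,G} → run G
t=2: ready={D,F,G,H} → run G
t=3: ready={D,F,G,H} → run G
t=4: ready={D,F,H} → run D
t=5: ready={D,F,H} → run D
t=6: ready={D,F,H} → run D
t=7: ready={D,F,H} → run D
t=8: ready={F,H} → run F
t=9: ready={F,H} → run F
t=10: ready={F,H} → run F
t=11: ready={F,H} → run F
t=12: ready={F,H} → run F
t=13: ready={F,H} → run F
t=14: ready={F,H} → run F
t=15: ready={F,H} → run F
t=16: ready={H} → run H
t=17: ready={H} → run H
t=18: ready={H} → run H
t=19: ready={H} → run H
t=20: ready={H} → run H
t=21: ready={H} → run H
t=22: ready={H} → run H
t=23: ready={H} → run H
t=24: (idle)
t=25: (idle)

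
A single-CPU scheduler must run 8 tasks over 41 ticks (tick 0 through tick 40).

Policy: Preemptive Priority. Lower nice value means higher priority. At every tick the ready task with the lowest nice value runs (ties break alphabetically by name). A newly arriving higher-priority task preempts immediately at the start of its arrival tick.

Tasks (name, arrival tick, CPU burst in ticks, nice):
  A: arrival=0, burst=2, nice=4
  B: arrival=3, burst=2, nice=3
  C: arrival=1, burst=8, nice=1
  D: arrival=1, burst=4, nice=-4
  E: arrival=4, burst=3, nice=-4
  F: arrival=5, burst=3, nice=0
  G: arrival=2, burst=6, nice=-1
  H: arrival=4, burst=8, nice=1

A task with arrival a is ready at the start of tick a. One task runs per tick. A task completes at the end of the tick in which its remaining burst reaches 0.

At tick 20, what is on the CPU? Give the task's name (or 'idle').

t=0: ready={A} → run A
t=1: ready={A,C,D} → run D
t=2: ready={A,C,D,G} → run D
t=3: ready={A,B,C,D,G} → run D
t=4: ready={A,B,C,D,E,G,H} → run D
t=5: ready={A,B,C,E,F,G,H} → run E
t=6: ready={A,B,C,E,F,G,H} → run E
t=7: ready={A,B,C,E,F,G,H} → run E
t=8: ready={A,B,C,F,G,H} → run G
t=9: ready={A,B,C,F,G,H} → run G
t=10: ready={A,B,C,F,G,H} → run G
t=11: ready={A,B,C,F,G,H} → run G
t=12: ready={A,B,C,F,G,H} → run G
t=13: ready={A,B,C,F,G,H} → run G
t=14: ready={A,B,C,F,H} → run F
t=15: ready={A,B,C,F,H} → run F
t=16: ready={A,B,C,F,H} → run F
t=17: ready={A,B,C,H} → run C
t=18: ready={A,B,C,H} → run C
t=19: ready={A,B,C,H} → run C
t=20: ready={A,B,C,H} → run C
t=21: ready={A,B,C,H} → run C
t=22: ready={A,B,C,H} → run C
t=23: ready={A,B,C,H} → run C
t=24: ready={A,B,C,H} → run C
t=25: ready={A,B,H} → run H
t=26: ready={A,B,H} → run H
t=27: ready={A,B,H} → run H
t=28: ready={A,B,H} → run H
t=29: ready={A,B,H} → run H
t=30: ready={A,B,H} → run H
t=31: ready={A,B,H} → run H
t=32: ready={A,B,H} → run H
t=33: ready={A,B} → run B
t=34: ready={A,B} → run B
t=35: ready={A} → run A
t=36: (idle)
t=37: (idle)
t=38: (idle)
t=39: (idle)
t=40: (idle)

running at tick 20 = C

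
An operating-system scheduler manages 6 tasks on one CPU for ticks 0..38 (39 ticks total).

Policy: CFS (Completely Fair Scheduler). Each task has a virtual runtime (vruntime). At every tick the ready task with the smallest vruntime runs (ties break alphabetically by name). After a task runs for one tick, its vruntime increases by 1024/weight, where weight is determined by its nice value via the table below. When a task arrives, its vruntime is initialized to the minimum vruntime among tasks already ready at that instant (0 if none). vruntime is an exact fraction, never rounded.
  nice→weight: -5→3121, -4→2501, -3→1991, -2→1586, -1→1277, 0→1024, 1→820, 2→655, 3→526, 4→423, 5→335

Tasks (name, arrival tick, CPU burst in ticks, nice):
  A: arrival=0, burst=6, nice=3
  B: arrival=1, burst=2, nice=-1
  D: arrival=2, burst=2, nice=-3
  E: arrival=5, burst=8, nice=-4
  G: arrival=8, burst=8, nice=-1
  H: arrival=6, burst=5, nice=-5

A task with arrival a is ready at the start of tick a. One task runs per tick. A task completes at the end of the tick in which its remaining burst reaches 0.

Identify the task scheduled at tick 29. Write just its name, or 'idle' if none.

t=0: vr[A=0] → run A
t=1: vr[A=512/263 B=512/263] → run A
t=2: vr[A=1024/263 B=512/263 D=512/263] → run B
t=3: vr[A=1024/263 B=923136/335851 D=512/263] → run D
t=4: vr[A=1024/263 B=923136/335851 D=1288704/523633] → run D
t=5: vr[A=1024/263 B=923136/335851 E=923136/335851] → run B
t=6: vr[A=1024/263 E=923136/335851 H=923136/335851] → run E
t=7: vr[A=1024/263 E=2652674560/839963351 H=923136/335851] → run H
t=8: vr[A=1024/263 E=2652674560/839963351 G=3225018880/1048190971 H=3225018880/1048190971] → run G
t=9: vr[A=1024/263 E=2652674560/839963351 G=4065541632/1048190971 H=3225018880/1048190971] → run H
t=10: vr[A=1024/263 E=2652674560/839963351 G=4065541632/1048190971 H=3568930304/1048190971] → run E
t=11: vr[A=1024/263 E=2996585984/839963351 G=4065541632/1048190971 H=3568930304/1048190971] → run H
t=12: vr[A=1024/263 E=2996585984/839963351 G=4065541632/1048190971 H=3912841728/1048190971] → run E
t=13: vr[A=1024/263 E=3340497408/839963351 G=4065541632/1048190971 H=3912841728/1048190971] → run H
t=14: vr[A=1024/263 E=3340497408/839963351 G=4065541632/1048190971 H=4256753152/1048190971] → run G
t=15: vr[A=1024/263 E=3340497408/839963351 G=4906064384/1048190971 H=4256753152/1048190971] → run A
t=16: vr[A=1536/263 E=3340497408/839963351 G=4906064384/1048190971 H=4256753152/1048190971] → run E
t=17: vr[A=1536/263 E=3684408832/839963351 G=4906064384/1048190971 H=4256753152/1048190971] → run H
t=18: vr[A=1536/263 E=3684408832/839963351 G=4906064384/1048190971] → run E
t=19: vr[A=1536/263 E=4028320256/839963351 G=4906064384/1048190971] → run G
t=20: vr[A=1536/263 E=4028320256/839963351 G=5746587136/1048190971] → run E
t=21: vr[A=1536/263 E=4372231680/839963351 G=5746587136/1048190971] → run E
t=22: vr[A=1536/263 E=4716143104/839963351 G=5746587136/1048190971] → run G
t=23: vr[A=1536/263 E=4716143104/839963351 G=6587109888/1048190971] → run E
t=24: vr[A=1536/263 G=6587109888/1048190971] → run A
t=25: vr[A=2048/263 G=6587109888/1048190971] → run G
t=26: vr[A=2048/263 G=7427632640/1048190971] → run G
t=27: vr[A=2048/263 G=8268155392/1048190971] → run A
t=28: vr[A=2560/263 G=8268155392/1048190971] → run G
t=29: vr[A=2560/263 G=9108678144/1048190971] → run G
t=30: vr[A=2560/263] → run A
t=31: (idle)
t=32: (idle)
t=33: (idle)
t=34: (idle)
t=35: (idle)
t=36: (idle)
t=37: (idle)
t=38: (idle)

running at tick 29 = G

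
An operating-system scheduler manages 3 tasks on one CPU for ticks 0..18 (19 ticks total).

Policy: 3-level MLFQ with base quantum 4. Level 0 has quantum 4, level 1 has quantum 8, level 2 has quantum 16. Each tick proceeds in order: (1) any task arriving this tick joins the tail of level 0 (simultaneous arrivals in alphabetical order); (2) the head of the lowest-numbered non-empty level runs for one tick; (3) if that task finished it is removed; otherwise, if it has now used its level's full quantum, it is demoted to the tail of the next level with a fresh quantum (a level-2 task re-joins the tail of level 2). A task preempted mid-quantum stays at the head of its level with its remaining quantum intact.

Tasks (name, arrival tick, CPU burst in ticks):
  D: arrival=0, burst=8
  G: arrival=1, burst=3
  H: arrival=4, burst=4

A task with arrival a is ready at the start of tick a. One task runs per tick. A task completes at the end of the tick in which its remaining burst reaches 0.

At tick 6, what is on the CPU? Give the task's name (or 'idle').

t=0: L0/L1/L2 = D/-/- → run D
t=1: L0/L1/L2 = DG/-/- → run D
t=2: L0/L1/L2 = DG/-/- → run D
t=3: L0/L1/L2 = DG/-/- → run D
t=4: L0/L1/L2 = GH/D/- → run G
t=5: L0/L1/L2 = GH/D/- → run G
t=6: L0/L1/L2 = GH/D/- → run G
t=7: L0/L1/L2 = H/D/- → run H
t=8: L0/L1/L2 = H/D/- → run H
t=9: L0/L1/L2 = H/D/- → run H
t=10: L0/L1/L2 = H/D/- → run H
t=11: L0/L1/L2 = -/D/- → run D
t=12: L0/L1/L2 = -/D/- → run D
t=13: L0/L1/L2 = -/D/- → run D
t=14: L0/L1/L2 = -/D/- → run D
t=15: (idle)
t=16: (idle)
t=17: (idle)
t=18: (idle)

running at tick 6 = G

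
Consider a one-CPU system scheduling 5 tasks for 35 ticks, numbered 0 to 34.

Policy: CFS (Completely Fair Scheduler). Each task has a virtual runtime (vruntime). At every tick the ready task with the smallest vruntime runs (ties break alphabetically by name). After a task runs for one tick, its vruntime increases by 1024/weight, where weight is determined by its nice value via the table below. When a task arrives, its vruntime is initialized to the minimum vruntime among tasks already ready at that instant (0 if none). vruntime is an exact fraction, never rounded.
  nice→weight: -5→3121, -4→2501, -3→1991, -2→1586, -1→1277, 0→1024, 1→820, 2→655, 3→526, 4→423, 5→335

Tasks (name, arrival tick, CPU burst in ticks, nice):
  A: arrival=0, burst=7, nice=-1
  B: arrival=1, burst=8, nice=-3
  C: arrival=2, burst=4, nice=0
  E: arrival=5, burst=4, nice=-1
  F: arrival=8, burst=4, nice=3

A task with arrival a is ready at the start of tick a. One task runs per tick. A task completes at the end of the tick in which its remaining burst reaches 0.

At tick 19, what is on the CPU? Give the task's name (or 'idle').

t=0: vr[A=0] → run A
t=1: vr[A=1024/1277 B=1024/1277] → run A
t=2: vr[A=2048/1277 B=1024/1277 C=1024/1277] → run B
t=3: vr[A=2048/1277 B=3346432/2542507 C=1024/1277] → run C
t=4: vr[A=2048/1277 B=3346432/2542507 C=2301/1277] → run B
t=5: vr[A=2048/1277 B=4654080/2542507 C=2301/1277 E=2048/1277] → run A
t=6: vr[A=3072/1277 B=4654080/2542507 C=2301/1277 E=2048/1277] → run E
t=7: vr[A=3072/1277 B=4654080/2542507 C=2301/1277 E=3072/1277] → run C
t=8: vr[A=3072/1277 B=4654080/2542507 C=3578/1277 E=3072/1277 F=4654080/2542507] → run B
t=9: vr[A=3072/1277 B=5961728/2542507 C=3578/1277 E=3072/1277 F=4654080/2542507] → run F
t=10: vr[A=3072/1277 B=5961728/2542507 C=3578/1277 E=3072/1277 F=2525786624/668679341] → run B
t=11: vr[A=3072/1277 B=7269376/2542507 C=3578/1277 E=3072/1277 F=2525786624/668679341] → run A
t=12: vr[A=4096/1277 B=7269376/2542507 C=3578/1277 E=3072/1277 F=2525786624/668679341] → run E
t=13: vr[A=4096/1277 B=7269376/2542507 C=3578/1277 E=4096/1277 F=2525786624/668679341] → run C
t=14: vr[A=4096/1277 B=7269376/2542507 C=4855/1277 E=4096/1277 F=2525786624/668679341] → run B
t=15: vr[A=4096/1277 B=8577024/2542507 C=4855/1277 E=4096/1277 F=2525786624/668679341] → run A
t=16: vr[A=5120/1277 B=8577024/2542507 C=4855/1277 E=4096/1277 F=2525786624/668679341] → run E
t=17: vr[A=5120/1277 B=8577024/2542507 C=4855/1277 E=5120/1277 F=2525786624/668679341] → run B
t=18: vr[A=5120/1277 B=9884672/2542507 C=4855/1277 E=5120/1277 F=2525786624/668679341] → run F
t=19: vr[A=5120/1277 B=9884672/2542507 C=4855/1277 E=5120/1277 F=3827550208/668679341] → run C
t=20: vr[A=5120/1277 B=9884672/2542507 E=5120/1277 F=3827550208/668679341] → run B
t=21: vr[A=5120/1277 B=11192320/2542507 E=5120/1277 F=3827550208/668679341] → run A
t=22: vr[A=6144/1277 B=11192320/2542507 E=5120/1277 F=3827550208/668679341] → run E
t=23: vr[A=6144/1277 B=11192320/2542507 F=3827550208/668679341] → run B
t=24: vr[A=6144/1277 F=3827550208/668679341] → run A
t=25: vr[F=3827550208/668679341] → run F
t=26: vr[F=5129313792/668679341] → run F
t=27: (idle)
t=28: (idle)
t=29: (idle)
t=30: (idle)
t=31: (idle)
t=32: (idle)
t=33: (idle)
t=34: (idle)

running at tick 19 = C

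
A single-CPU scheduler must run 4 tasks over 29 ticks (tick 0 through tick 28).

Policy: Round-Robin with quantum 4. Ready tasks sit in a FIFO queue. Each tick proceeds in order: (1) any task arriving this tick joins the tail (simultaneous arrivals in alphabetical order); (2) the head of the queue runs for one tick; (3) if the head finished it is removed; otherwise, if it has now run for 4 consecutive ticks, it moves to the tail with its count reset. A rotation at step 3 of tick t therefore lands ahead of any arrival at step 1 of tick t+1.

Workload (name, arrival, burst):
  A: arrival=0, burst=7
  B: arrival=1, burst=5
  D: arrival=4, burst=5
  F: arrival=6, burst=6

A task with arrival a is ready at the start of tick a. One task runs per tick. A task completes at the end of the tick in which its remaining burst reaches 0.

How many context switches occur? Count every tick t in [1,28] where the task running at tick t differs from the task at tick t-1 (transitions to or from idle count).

t=0: queue=[A] q_used=0 → run A
t=1: queue=[A,B] q_used=1 → run A
t=2: queue=[A,B] q_used=2 → run A
t=3: queue=[A,B] q_used=3 → run A
t=4: queue=[B,A,D] q_used=0 → run B
t=5: queue=[B,A,D] q_used=1 → run B
t=6: queue=[B,A,D,F] q_used=2 → run B
t=7: queue=[B,A,D,F] q_used=3 → run B
t=8: queue=[A,D,F,B] q_used=0 → run A
t=9: queue=[A,D,F,B] q_used=1 → run A
t=10: queue=[A,D,F,B] q_used=2 → run A
t=11: queue=[D,F,B] q_used=0 → run D
t=12: queue=[D,F,B] q_used=1 → run D
t=13: queue=[D,F,B] q_used=2 → run D
t=14: queue=[D,F,B] q_used=3 → run D
t=15: queue=[F,B,D] q_used=0 → run F
t=16: queue=[F,B,D] q_used=1 → run F
t=17: queue=[F,B,D] q_used=2 → run F
t=18: queue=[F,B,D] q_used=3 → run F
t=19: queue=[B,D,F] q_used=0 → run B
t=20: queue=[D,F] q_used=0 → run D
t=21: queue=[F] q_used=0 → run F
t=22: queue=[F] q_used=1 → run F
t=23: (idle)
t=24: (idle)
t=25: (idle)
t=26: (idle)
t=27: (idle)
t=28: (idle)

context switches = 8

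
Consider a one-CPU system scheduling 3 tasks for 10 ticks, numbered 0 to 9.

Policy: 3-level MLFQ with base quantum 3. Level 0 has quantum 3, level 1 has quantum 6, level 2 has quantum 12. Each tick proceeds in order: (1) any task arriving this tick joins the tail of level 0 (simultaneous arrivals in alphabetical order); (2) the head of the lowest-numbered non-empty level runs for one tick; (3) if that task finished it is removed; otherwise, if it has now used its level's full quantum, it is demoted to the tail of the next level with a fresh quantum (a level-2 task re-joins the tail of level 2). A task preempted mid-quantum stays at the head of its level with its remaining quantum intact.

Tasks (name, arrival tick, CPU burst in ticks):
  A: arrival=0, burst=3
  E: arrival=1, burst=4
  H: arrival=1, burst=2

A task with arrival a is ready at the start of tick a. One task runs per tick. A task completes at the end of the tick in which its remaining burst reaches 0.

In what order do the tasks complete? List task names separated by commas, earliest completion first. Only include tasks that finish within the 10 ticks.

t=0: L0/L1/L2 = A/-/- → run A
t=1: L0/L1/L2 = AEH/-/- → run A
t=2: L0/L1/L2 = AEH/-/- → run A
t=3: L0/L1/L2 = EH/-/- → run E
t=4: L0/L1/L2 = EH/-/- → run E
t=5: L0/L1/L2 = EH/-/- → run E
t=6: L0/L1/L2 = H/E/- → run H
t=7: L0/L1/L2 = H/E/- → run H
t=8: L0/L1/L2 = -/E/- → run E
t=9: (idle)

completion order = A, H, E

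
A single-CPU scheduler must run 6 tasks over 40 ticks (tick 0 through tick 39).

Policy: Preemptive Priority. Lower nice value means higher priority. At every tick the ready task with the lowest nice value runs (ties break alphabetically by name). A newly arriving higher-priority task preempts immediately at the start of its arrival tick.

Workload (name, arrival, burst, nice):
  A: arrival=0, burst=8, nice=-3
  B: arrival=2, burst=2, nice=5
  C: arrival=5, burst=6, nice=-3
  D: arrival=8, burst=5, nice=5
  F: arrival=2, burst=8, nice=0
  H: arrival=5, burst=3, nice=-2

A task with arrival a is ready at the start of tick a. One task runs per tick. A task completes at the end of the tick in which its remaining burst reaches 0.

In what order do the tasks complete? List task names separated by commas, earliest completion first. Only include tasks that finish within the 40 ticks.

t=0: ready={A} → run A
t=1: ready={A} → run A
t=2: ready={A,B,F} → run A
t=3: ready={A,B,F} → run A
t=4: ready={A,B,F} → run A
t=5: ready={A,B,C,F,H} → run A
t=6: ready={A,B,C,F,H} → run A
t=7: ready={A,B,C,F,H} → run A
t=8: ready={B,C,D,F,H} → run C
t=9: ready={B,C,D,F,H} → run C
t=10: ready={B,C,D,F,H} → run C
t=11: ready={B,C,D,F,H} → run C
t=12: ready={B,C,D,F,H} → run C
t=13: ready={B,C,D,F,H} → run C
t=14: ready={B,D,F,H} → run H
t=15: ready={B,D,F,H} → run H
t=16: ready={B,D,F,H} → run H
t=17: ready={B,D,F} → run F
t=18: ready={B,D,F} → run F
t=19: ready={B,D,F} → run F
t=20: ready={B,D,F} → run F
t=21: ready={B,D,F} → run F
t=22: ready={B,D,F} → run F
t=23: ready={B,D,F} → run F
t=24: ready={B,D,F} → run F
t=25: ready={B,D} → run B
t=26: ready={B,D} → run B
t=27: ready={D} → run D
t=28: ready={D} → run D
t=29: ready={D} → run D
t=30: ready={D} → run D
t=31: ready={D} → run D
t=32: (idle)
t=33: (idle)
t=34: (idle)
t=35: (idle)
t=36: (idle)
t=37: (idle)
t=38: (idle)
t=39: (idle)

completion order = A, C, H, F, B, D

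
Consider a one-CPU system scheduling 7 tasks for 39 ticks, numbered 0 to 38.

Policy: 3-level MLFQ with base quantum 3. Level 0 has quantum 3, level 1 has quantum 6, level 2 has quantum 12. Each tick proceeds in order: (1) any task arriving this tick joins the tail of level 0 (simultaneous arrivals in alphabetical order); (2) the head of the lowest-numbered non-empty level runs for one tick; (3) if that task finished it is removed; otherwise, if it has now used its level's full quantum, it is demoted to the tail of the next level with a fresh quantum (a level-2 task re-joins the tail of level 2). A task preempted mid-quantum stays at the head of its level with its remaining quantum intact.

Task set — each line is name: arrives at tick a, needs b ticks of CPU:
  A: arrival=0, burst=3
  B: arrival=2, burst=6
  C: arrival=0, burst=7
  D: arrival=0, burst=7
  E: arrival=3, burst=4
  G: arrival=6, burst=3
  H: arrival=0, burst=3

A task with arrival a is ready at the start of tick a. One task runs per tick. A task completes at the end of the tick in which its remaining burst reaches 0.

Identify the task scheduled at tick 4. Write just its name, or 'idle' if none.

t=0: L0/L1/L2 = ACDH/-/- → run A
t=1: L0/L1/L2 = ACDH/-/- → run A
t=2: L0/L1/L2 = ACDHB/-/- → run A
t=3: L0/L1/L2 = CDHBE/-/- → run C
t=4: L0/L1/L2 = CDHBE/-/- → run C
t=5: L0/L1/L2 = CDHBE/-/- → run C
t=6: L0/L1/L2 = DHBEG/C/- → run D
t=7: L0/L1/L2 = DHBEG/C/- → run D
t=8: L0/L1/L2 = DHBEG/C/- → run D
t=9: L0/L1/L2 = HBEG/CD/- → run H
t=10: L0/L1/L2 = HBEG/CD/- → run H
t=11: L0/L1/L2 = HBEG/CD/- → run H
t=12: L0/L1/L2 = BEG/CD/- → run B
t=13: L0/L1/L2 = BEG/CD/- → run B
t=14: L0/L1/L2 = BEG/CD/- → run B
t=15: L0/L1/L2 = EG/CDB/- → run E
t=16: L0/L1/L2 = EG/CDB/- → run E
t=17: L0/L1/L2 = EG/CDB/- → run E
t=18: L0/L1/L2 = G/CDBE/- → run G
t=19: L0/L1/L2 = G/CDBE/- → run G
t=20: L0/L1/L2 = G/CDBE/- → run G
t=21: L0/L1/L2 = -/CDBE/- → run C
t=22: L0/L1/L2 = -/CDBE/- → run C
t=23: L0/L1/L2 = -/CDBE/- → run C
t=24: L0/L1/L2 = -/CDBE/- → run C
t=25: L0/L1/L2 = -/DBE/- → run D
t=26: L0/L1/L2 = -/DBE/- → run D
t=27: L0/L1/L2 = -/DBE/- → run D
t=28: L0/L1/L2 = -/DBE/- → run D
t=29: L0/L1/L2 = -/BE/- → run B
t=30: L0/L1/L2 = -/BE/- → run B
t=31: L0/L1/L2 = -/BE/- → run B
t=32: L0/L1/L2 = -/E/- → run E
t=33: (idle)
t=34: (idle)
t=35: (idle)
t=36: (idle)
t=37: (idle)
t=38: (idle)

running at tick 4 = C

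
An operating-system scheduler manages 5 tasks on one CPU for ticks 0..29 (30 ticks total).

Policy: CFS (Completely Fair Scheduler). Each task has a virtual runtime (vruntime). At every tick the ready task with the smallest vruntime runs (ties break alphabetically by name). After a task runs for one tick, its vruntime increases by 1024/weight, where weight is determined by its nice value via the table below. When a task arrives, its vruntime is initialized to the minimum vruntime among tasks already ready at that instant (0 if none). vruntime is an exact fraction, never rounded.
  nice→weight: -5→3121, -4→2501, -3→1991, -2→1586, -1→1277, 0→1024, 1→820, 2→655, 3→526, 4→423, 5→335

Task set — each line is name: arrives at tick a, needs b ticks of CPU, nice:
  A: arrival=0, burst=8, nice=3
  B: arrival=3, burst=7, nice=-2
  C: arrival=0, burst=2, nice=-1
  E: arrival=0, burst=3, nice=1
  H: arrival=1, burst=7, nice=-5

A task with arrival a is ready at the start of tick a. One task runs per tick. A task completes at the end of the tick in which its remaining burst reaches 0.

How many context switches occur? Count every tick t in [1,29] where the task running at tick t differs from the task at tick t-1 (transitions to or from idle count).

t=0: vr[A=0 C=0 E=0] → run A
t=1: vr[A=512/263 C=0 E=0 H=0] → run C
t=2: vr[A=512/263 C=1024/1277 E=0 H=0] → run E
t=3: vr[A=512/263 B=0 C=1024/1277 E=256/205 H=0] → run B
t=4: vr[A=512/263 B=512/793 C=1024/1277 E=256/205 H=0] → run H
t=5: vr[A=512/263 B=512/793 C=1024/1277 E=256/205 H=1024/3121] → run H
t=6: vr[A=512/263 B=512/793 C=1024/1277 E=256/205 H=2048/3121] → run B
t=7: vr[A=512/263 B=1024/793 C=1024/1277 E=256/205 H=2048/3121] → run H
t=8: vr[A=512/263 B=1024/793 C=1024/1277 E=256/205 H=3072/3121] → run C
t=9: vr[A=512/263 B=1024/793 E=256/205 H=3072/3121] → run H
t=10: vr[A=512/263 B=1024/793 E=256/205 H=4096/3121] → run E
t=11: vr[A=512/263 B=1024/793 E=512/205 H=4096/3121] → run B
t=12: vr[A=512/263 B=1536/793 E=512/205 H=4096/3121] → run H
t=13: vr[A=512/263 B=1536/793 E=512/205 H=5120/3121] → run H
t=14: vr[A=512/263 B=1536/793 E=512/205 H=6144/3121] → run B
t=15: vr[A=512/263 B=2048/793 E=512/205 H=6144/3121] → run A
t=16: vr[A=1024/263 B=2048/793 E=512/205 H=6144/3121] → run H
t=17: vr[A=1024/263 B=2048/793 E=512/205] → run E
t=18: vr[A=1024/263 B=2048/793] → run B
t=19: vr[A=1024/263 B=2560/793] → run B
t=20: vr[A=1024/263 B=3072/793] → run B
t=21: vr[A=1024/263] → run A
t=22: vr[A=1536/263] → run A
t=23: vr[A=2048/263] → run A
t=24: vr[A=2560/263] → run A
t=25: vr[A=3072/263] → run A
t=26: vr[A=3584/263] → run A
t=27: (idle)
t=28: (idle)
t=29: (idle)

context switches = 18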